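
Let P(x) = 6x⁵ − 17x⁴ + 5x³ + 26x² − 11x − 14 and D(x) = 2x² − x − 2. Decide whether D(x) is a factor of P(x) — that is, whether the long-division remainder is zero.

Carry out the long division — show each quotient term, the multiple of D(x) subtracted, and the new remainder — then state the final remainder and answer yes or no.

R(x) = 0, so D(x) is a factor of P(x). yes

Step 1: lead(6x⁵ − 17x⁴ + 5x³ + 26x² − 11x − 14) ÷ lead(D) = 6x⁵ ÷ 2x² = 3x³. Subtract (3x³)·D = 6x⁵ − 3x⁴ − 6x³. Remainder: −14x⁴ + 11x³ + 26x² − 11x − 14.
Step 2: lead(−14x⁴ + 11x³ + 26x² − 11x − 14) ÷ lead(D) = −14x⁴ ÷ 2x² = −7x². Subtract (−7x²)·D = −14x⁴ + 7x³ + 14x². Remainder: 4x³ + 12x² − 11x − 14.
Step 3: lead(4x³ + 12x² − 11x − 14) ÷ lead(D) = 4x³ ÷ 2x² = 2x. Subtract (2x)·D = 4x³ − 2x² − 4x. Remainder: 14x² − 7x − 14.
Step 4: lead(14x² − 7x − 14) ÷ lead(D) = 14x² ÷ 2x² = 7. Subtract (7)·D = 14x² − 7x − 14. Remainder: 0.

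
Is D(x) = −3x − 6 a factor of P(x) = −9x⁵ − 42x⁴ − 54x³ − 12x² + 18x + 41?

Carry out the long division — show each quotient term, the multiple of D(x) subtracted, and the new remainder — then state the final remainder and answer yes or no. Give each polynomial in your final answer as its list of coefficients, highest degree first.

Step 1: lead(−9x⁵ − 42x⁴ − 54x³ − 12x² + 18x + 41) ÷ lead(D) = −9x⁵ ÷ −3x = 3x⁴. Subtract (3x⁴)·D = −9x⁵ − 18x⁴. Remainder: −24x⁴ − 54x³ − 12x² + 18x + 41.
Step 2: lead(−24x⁴ − 54x³ − 12x² + 18x + 41) ÷ lead(D) = −24x⁴ ÷ −3x = 8x³. Subtract (8x³)·D = −24x⁴ − 48x³. Remainder: −6x³ − 12x² + 18x + 41.
Step 3: lead(−6x³ − 12x² + 18x + 41) ÷ lead(D) = −6x³ ÷ −3x = 2x². Subtract (2x²)·D = −6x³ − 12x². Remainder: 18x + 41.
Step 4: lead(18x + 41) ÷ lead(D) = 18x ÷ −3x = −6. Subtract (−6)·D = 18x + 36. Remainder: 5.

R = [5], so D(x) is not a factor of P(x). no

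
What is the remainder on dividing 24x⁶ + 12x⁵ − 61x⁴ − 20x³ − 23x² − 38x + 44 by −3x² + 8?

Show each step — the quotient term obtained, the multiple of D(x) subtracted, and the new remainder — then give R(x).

Step 1: lead(24x⁶ + 12x⁵ − 61x⁴ − 20x³ − 23x² − 38x + 44) ÷ lead(D) = 24x⁶ ÷ −3x² = −8x⁴. Subtract (−8x⁴)·D = 24x⁶ − 64x⁴. Remainder: 12x⁵ + 3x⁴ − 20x³ − 23x² − 38x + 44.
Step 2: lead(12x⁵ + 3x⁴ − 20x³ − 23x² − 38x + 44) ÷ lead(D) = 12x⁵ ÷ −3x² = −4x³. Subtract (−4x³)·D = 12x⁵ − 32x³. Remainder: 3x⁴ + 12x³ − 23x² − 38x + 44.
Step 3: lead(3x⁴ + 12x³ − 23x² − 38x + 44) ÷ lead(D) = 3x⁴ ÷ −3x² = −x². Subtract (−x²)·D = 3x⁴ − 8x². Remainder: 12x³ − 15x² − 38x + 44.
Step 4: lead(12x³ − 15x² − 38x + 44) ÷ lead(D) = 12x³ ÷ −3x² = −4x. Subtract (−4x)·D = 12x³ − 32x. Remainder: −15x² − 6x + 44.
Step 5: lead(−15x² − 6x + 44) ÷ lead(D) = −15x² ÷ −3x² = 5. Subtract (5)·D = −15x² + 40. Remainder: −6x + 4.

R(x) = −6x + 4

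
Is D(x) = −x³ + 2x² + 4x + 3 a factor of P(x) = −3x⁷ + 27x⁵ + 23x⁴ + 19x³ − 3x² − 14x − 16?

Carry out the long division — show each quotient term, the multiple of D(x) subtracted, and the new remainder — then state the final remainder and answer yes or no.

R(x) = −6x − 1, so D(x) is not a factor of P(x). no

Step 1: lead(−3x⁷ + 27x⁵ + 23x⁴ + 19x³ − 3x² − 14x − 16) ÷ lead(D) = −3x⁷ ÷ −x³ = 3x⁴. Subtract (3x⁴)·D = −3x⁷ + 6x⁶ + 12x⁵ + 9x⁴. Remainder: −6x⁶ + 15x⁵ + 14x⁴ + 19x³ − 3x² − 14x − 16.
Step 2: lead(−6x⁶ + 15x⁵ + 14x⁴ + 19x³ − 3x² − 14x − 16) ÷ lead(D) = −6x⁶ ÷ −x³ = 6x³. Subtract (6x³)·D = −6x⁶ + 12x⁵ + 24x⁴ + 18x³. Remainder: 3x⁵ − 10x⁴ + x³ − 3x² − 14x − 16.
Step 3: lead(3x⁵ − 10x⁴ + x³ − 3x² − 14x − 16) ÷ lead(D) = 3x⁵ ÷ −x³ = −3x². Subtract (−3x²)·D = 3x⁵ − 6x⁴ − 12x³ − 9x². Remainder: −4x⁴ + 13x³ + 6x² − 14x − 16.
Step 4: lead(−4x⁴ + 13x³ + 6x² − 14x − 16) ÷ lead(D) = −4x⁴ ÷ −x³ = 4x. Subtract (4x)·D = −4x⁴ + 8x³ + 16x² + 12x. Remainder: 5x³ − 10x² − 26x − 16.
Step 5: lead(5x³ − 10x² − 26x − 16) ÷ lead(D) = 5x³ ÷ −x³ = −5. Subtract (−5)·D = 5x³ − 10x² − 20x − 15. Remainder: −6x − 1.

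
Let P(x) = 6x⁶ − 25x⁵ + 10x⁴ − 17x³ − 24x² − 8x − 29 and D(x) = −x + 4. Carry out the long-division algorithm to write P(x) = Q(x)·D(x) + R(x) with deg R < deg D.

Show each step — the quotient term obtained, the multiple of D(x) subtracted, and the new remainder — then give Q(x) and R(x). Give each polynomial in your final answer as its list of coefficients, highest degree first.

Step 1: lead(6x⁶ − 25x⁵ + 10x⁴ − 17x³ − 24x² − 8x − 29) ÷ lead(D) = 6x⁶ ÷ −x = −6x⁵. Subtract (−6x⁵)·D = 6x⁶ − 24x⁵. Remainder: −x⁵ + 10x⁴ − 17x³ − 24x² − 8x − 29.
Step 2: lead(−x⁵ + 10x⁴ − 17x³ − 24x² − 8x − 29) ÷ lead(D) = −x⁵ ÷ −x = x⁴. Subtract (x⁴)·D = −x⁵ + 4x⁴. Remainder: 6x⁴ − 17x³ − 24x² − 8x − 29.
Step 3: lead(6x⁴ − 17x³ − 24x² − 8x − 29) ÷ lead(D) = 6x⁴ ÷ −x = −6x³. Subtract (−6x³)·D = 6x⁴ − 24x³. Remainder: 7x³ − 24x² − 8x − 29.
Step 4: lead(7x³ − 24x² − 8x − 29) ÷ lead(D) = 7x³ ÷ −x = −7x². Subtract (−7x²)·D = 7x³ − 28x². Remainder: 4x² − 8x − 29.
Step 5: lead(4x² − 8x − 29) ÷ lead(D) = 4x² ÷ −x = −4x. Subtract (−4x)·D = 4x² − 16x. Remainder: 8x − 29.
Step 6: lead(8x − 29) ÷ lead(D) = 8x ÷ −x = −8. Subtract (−8)·D = 8x − 32. Remainder: 3.

Q = [-6, 1, -6, -7, -4, -8]; R = [3]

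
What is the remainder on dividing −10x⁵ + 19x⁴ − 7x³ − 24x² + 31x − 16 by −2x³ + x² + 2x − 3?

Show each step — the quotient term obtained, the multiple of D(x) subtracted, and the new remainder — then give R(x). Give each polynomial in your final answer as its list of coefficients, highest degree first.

R = [-1]

Step 1: lead(−10x⁵ + 19x⁴ − 7x³ − 24x² + 31x − 16) ÷ lead(D) = −10x⁵ ÷ −2x³ = 5x². Subtract (5x²)·D = −10x⁵ + 5x⁴ + 10x³ − 15x². Remainder: 14x⁴ − 17x³ − 9x² + 31x − 16.
Step 2: lead(14x⁴ − 17x³ − 9x² + 31x − 16) ÷ lead(D) = 14x⁴ ÷ −2x³ = −7x. Subtract (−7x)·D = 14x⁴ − 7x³ − 14x² + 21x. Remainder: −10x³ + 5x² + 10x − 16.
Step 3: lead(−10x³ + 5x² + 10x − 16) ÷ lead(D) = −10x³ ÷ −2x³ = 5. Subtract (5)·D = −10x³ + 5x² + 10x − 15. Remainder: −1.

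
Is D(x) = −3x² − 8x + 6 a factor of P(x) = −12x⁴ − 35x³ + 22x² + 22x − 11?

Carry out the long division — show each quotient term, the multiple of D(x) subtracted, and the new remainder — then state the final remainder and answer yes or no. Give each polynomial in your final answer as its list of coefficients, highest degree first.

R = [1], so D(x) is not a factor of P(x). no

Step 1: lead(−12x⁴ − 35x³ + 22x² + 22x − 11) ÷ lead(D) = −12x⁴ ÷ −3x² = 4x². Subtract (4x²)·D = −12x⁴ − 32x³ + 24x². Remainder: −3x³ − 2x² + 22x − 11.
Step 2: lead(−3x³ − 2x² + 22x − 11) ÷ lead(D) = −3x³ ÷ −3x² = x. Subtract (x)·D = −3x³ − 8x² + 6x. Remainder: 6x² + 16x − 11.
Step 3: lead(6x² + 16x − 11) ÷ lead(D) = 6x² ÷ −3x² = −2. Subtract (−2)·D = 6x² + 16x − 12. Remainder: 1.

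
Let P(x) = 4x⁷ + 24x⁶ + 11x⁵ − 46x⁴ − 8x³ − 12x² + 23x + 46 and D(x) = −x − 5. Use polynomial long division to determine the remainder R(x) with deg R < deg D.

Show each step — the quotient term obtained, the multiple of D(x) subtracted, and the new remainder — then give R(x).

R(x) = 6

Step 1: lead(4x⁷ + 24x⁶ + 11x⁵ − 46x⁴ − 8x³ − 12x² + 23x + 46) ÷ lead(D) = 4x⁷ ÷ −x = −4x⁶. Subtract (−4x⁶)·D = 4x⁷ + 20x⁶. Remainder: 4x⁶ + 11x⁵ − 46x⁴ − 8x³ − 12x² + 23x + 46.
Step 2: lead(4x⁶ + 11x⁵ − 46x⁴ − 8x³ − 12x² + 23x + 46) ÷ lead(D) = 4x⁶ ÷ −x = −4x⁵. Subtract (−4x⁵)·D = 4x⁶ + 20x⁵. Remainder: −9x⁵ − 46x⁴ − 8x³ − 12x² + 23x + 46.
Step 3: lead(−9x⁵ − 46x⁴ − 8x³ − 12x² + 23x + 46) ÷ lead(D) = −9x⁵ ÷ −x = 9x⁴. Subtract (9x⁴)·D = −9x⁵ − 45x⁴. Remainder: −x⁴ − 8x³ − 12x² + 23x + 46.
Step 4: lead(−x⁴ − 8x³ − 12x² + 23x + 46) ÷ lead(D) = −x⁴ ÷ −x = x³. Subtract (x³)·D = −x⁴ − 5x³. Remainder: −3x³ − 12x² + 23x + 46.
Step 5: lead(−3x³ − 12x² + 23x + 46) ÷ lead(D) = −3x³ ÷ −x = 3x². Subtract (3x²)·D = −3x³ − 15x². Remainder: 3x² + 23x + 46.
Step 6: lead(3x² + 23x + 46) ÷ lead(D) = 3x² ÷ −x = −3x. Subtract (−3x)·D = 3x² + 15x. Remainder: 8x + 46.
Step 7: lead(8x + 46) ÷ lead(D) = 8x ÷ −x = −8. Subtract (−8)·D = 8x + 40. Remainder: 6.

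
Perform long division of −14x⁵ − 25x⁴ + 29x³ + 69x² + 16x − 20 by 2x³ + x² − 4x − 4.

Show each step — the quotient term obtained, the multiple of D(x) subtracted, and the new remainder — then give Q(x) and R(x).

Q(x) = −7x² − 9x + 5; R(x) = 0

Step 1: lead(−14x⁵ − 25x⁴ + 29x³ + 69x² + 16x − 20) ÷ lead(D) = −14x⁵ ÷ 2x³ = −7x². Subtract (−7x²)·D = −14x⁵ − 7x⁴ + 28x³ + 28x². Remainder: −18x⁴ + x³ + 41x² + 16x − 20.
Step 2: lead(−18x⁴ + x³ + 41x² + 16x − 20) ÷ lead(D) = −18x⁴ ÷ 2x³ = −9x. Subtract (−9x)·D = −18x⁴ − 9x³ + 36x² + 36x. Remainder: 10x³ + 5x² − 20x − 20.
Step 3: lead(10x³ + 5x² − 20x − 20) ÷ lead(D) = 10x³ ÷ 2x³ = 5. Subtract (5)·D = 10x³ + 5x² − 20x − 20. Remainder: 0.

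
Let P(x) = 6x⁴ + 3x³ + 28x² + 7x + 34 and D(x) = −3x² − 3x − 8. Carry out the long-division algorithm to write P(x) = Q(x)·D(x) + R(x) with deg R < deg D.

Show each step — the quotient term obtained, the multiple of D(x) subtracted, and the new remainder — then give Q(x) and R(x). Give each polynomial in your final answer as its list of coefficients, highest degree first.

Step 1: lead(6x⁴ + 3x³ + 28x² + 7x + 34) ÷ lead(D) = 6x⁴ ÷ −3x² = −2x². Subtract (−2x²)·D = 6x⁴ + 6x³ + 16x². Remainder: −3x³ + 12x² + 7x + 34.
Step 2: lead(−3x³ + 12x² + 7x + 34) ÷ lead(D) = −3x³ ÷ −3x² = x. Subtract (x)·D = −3x³ − 3x² − 8x. Remainder: 15x² + 15x + 34.
Step 3: lead(15x² + 15x + 34) ÷ lead(D) = 15x² ÷ −3x² = −5. Subtract (−5)·D = 15x² + 15x + 40. Remainder: −6.

Q = [-2, 1, -5]; R = [-6]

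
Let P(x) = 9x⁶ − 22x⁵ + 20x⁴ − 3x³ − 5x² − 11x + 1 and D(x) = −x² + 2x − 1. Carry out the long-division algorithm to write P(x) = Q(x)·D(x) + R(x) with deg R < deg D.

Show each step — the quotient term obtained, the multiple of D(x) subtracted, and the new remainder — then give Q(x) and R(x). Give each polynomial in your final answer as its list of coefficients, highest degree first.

Step 1: lead(9x⁶ − 22x⁵ + 20x⁴ − 3x³ − 5x² − 11x + 1) ÷ lead(D) = 9x⁶ ÷ −x² = −9x⁴. Subtract (−9x⁴)·D = 9x⁶ − 18x⁵ + 9x⁴. Remainder: −4x⁵ + 11x⁴ − 3x³ − 5x² − 11x + 1.
Step 2: lead(−4x⁵ + 11x⁴ − 3x³ − 5x² − 11x + 1) ÷ lead(D) = −4x⁵ ÷ −x² = 4x³. Subtract (4x³)·D = −4x⁵ + 8x⁴ − 4x³. Remainder: 3x⁴ + x³ − 5x² − 11x + 1.
Step 3: lead(3x⁴ + x³ − 5x² − 11x + 1) ÷ lead(D) = 3x⁴ ÷ −x² = −3x². Subtract (−3x²)·D = 3x⁴ − 6x³ + 3x². Remainder: 7x³ − 8x² − 11x + 1.
Step 4: lead(7x³ − 8x² − 11x + 1) ÷ lead(D) = 7x³ ÷ −x² = −7x. Subtract (−7x)·D = 7x³ − 14x² + 7x. Remainder: 6x² − 18x + 1.
Step 5: lead(6x² − 18x + 1) ÷ lead(D) = 6x² ÷ −x² = −6. Subtract (−6)·D = 6x² − 12x + 6. Remainder: −6x − 5.

Q = [-9, 4, -3, -7, -6]; R = [-6, -5]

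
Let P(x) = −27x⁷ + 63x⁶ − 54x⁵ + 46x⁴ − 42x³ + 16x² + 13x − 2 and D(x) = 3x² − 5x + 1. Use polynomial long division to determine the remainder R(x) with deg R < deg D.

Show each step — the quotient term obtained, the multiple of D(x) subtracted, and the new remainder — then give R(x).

R(x) = 2x + 1

Step 1: lead(−27x⁷ + 63x⁶ − 54x⁵ + 46x⁴ − 42x³ + 16x² + 13x − 2) ÷ lead(D) = −27x⁷ ÷ 3x² = −9x⁵. Subtract (−9x⁵)·D = −27x⁷ + 45x⁶ − 9x⁵. Remainder: 18x⁶ − 45x⁵ + 46x⁴ − 42x³ + 16x² + 13x − 2.
Step 2: lead(18x⁶ − 45x⁵ + 46x⁴ − 42x³ + 16x² + 13x − 2) ÷ lead(D) = 18x⁶ ÷ 3x² = 6x⁴. Subtract (6x⁴)·D = 18x⁶ − 30x⁵ + 6x⁴. Remainder: −15x⁵ + 40x⁴ − 42x³ + 16x² + 13x − 2.
Step 3: lead(−15x⁵ + 40x⁴ − 42x³ + 16x² + 13x − 2) ÷ lead(D) = −15x⁵ ÷ 3x² = −5x³. Subtract (−5x³)·D = −15x⁵ + 25x⁴ − 5x³. Remainder: 15x⁴ − 37x³ + 16x² + 13x − 2.
Step 4: lead(15x⁴ − 37x³ + 16x² + 13x − 2) ÷ lead(D) = 15x⁴ ÷ 3x² = 5x². Subtract (5x²)·D = 15x⁴ − 25x³ + 5x². Remainder: −12x³ + 11x² + 13x − 2.
Step 5: lead(−12x³ + 11x² + 13x − 2) ÷ lead(D) = −12x³ ÷ 3x² = −4x. Subtract (−4x)·D = −12x³ + 20x² − 4x. Remainder: −9x² + 17x − 2.
Step 6: lead(−9x² + 17x − 2) ÷ lead(D) = −9x² ÷ 3x² = −3. Subtract (−3)·D = −9x² + 15x − 3. Remainder: 2x + 1.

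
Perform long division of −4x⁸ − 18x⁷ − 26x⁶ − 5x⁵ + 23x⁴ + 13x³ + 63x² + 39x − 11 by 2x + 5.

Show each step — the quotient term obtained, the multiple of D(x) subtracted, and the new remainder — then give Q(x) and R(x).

Step 1: lead(−4x⁸ − 18x⁷ − 26x⁶ − 5x⁵ + 23x⁴ + 13x³ + 63x² + 39x − 11) ÷ lead(D) = −4x⁸ ÷ 2x = −2x⁷. Subtract (−2x⁷)·D = −4x⁸ − 10x⁷. Remainder: −8x⁷ − 26x⁶ − 5x⁵ + 23x⁴ + 13x³ + 63x² + 39x − 11.
Step 2: lead(−8x⁷ − 26x⁶ − 5x⁵ + 23x⁴ + 13x³ + 63x² + 39x − 11) ÷ lead(D) = −8x⁷ ÷ 2x = −4x⁶. Subtract (−4x⁶)·D = −8x⁷ − 20x⁶. Remainder: −6x⁶ − 5x⁵ + 23x⁴ + 13x³ + 63x² + 39x − 11.
Step 3: lead(−6x⁶ − 5x⁵ + 23x⁴ + 13x³ + 63x² + 39x − 11) ÷ lead(D) = −6x⁶ ÷ 2x = −3x⁵. Subtract (−3x⁵)·D = −6x⁶ − 15x⁵. Remainder: 10x⁵ + 23x⁴ + 13x³ + 63x² + 39x − 11.
Step 4: lead(10x⁵ + 23x⁴ + 13x³ + 63x² + 39x − 11) ÷ lead(D) = 10x⁵ ÷ 2x = 5x⁴. Subtract (5x⁴)·D = 10x⁵ + 25x⁴. Remainder: −2x⁴ + 13x³ + 63x² + 39x − 11.
Step 5: lead(−2x⁴ + 13x³ + 63x² + 39x − 11) ÷ lead(D) = −2x⁴ ÷ 2x = −x³. Subtract (−x³)·D = −2x⁴ − 5x³. Remainder: 18x³ + 63x² + 39x − 11.
Step 6: lead(18x³ + 63x² + 39x − 11) ÷ lead(D) = 18x³ ÷ 2x = 9x². Subtract (9x²)·D = 18x³ + 45x². Remainder: 18x² + 39x − 11.
Step 7: lead(18x² + 39x − 11) ÷ lead(D) = 18x² ÷ 2x = 9x. Subtract (9x)·D = 18x² + 45x. Remainder: −6x − 11.
Step 8: lead(−6x − 11) ÷ lead(D) = −6x ÷ 2x = −3. Subtract (−3)·D = −6x − 15. Remainder: 4.

Q(x) = −2x⁷ − 4x⁶ − 3x⁵ + 5x⁴ − x³ + 9x² + 9x − 3; R(x) = 4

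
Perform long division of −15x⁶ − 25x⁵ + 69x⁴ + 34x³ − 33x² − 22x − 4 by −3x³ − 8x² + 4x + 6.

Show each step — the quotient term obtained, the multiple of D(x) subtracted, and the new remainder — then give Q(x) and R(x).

Q(x) = 5x³ − 5x² − 3x; R(x) = 9x² − 4x − 4

Step 1: lead(−15x⁶ − 25x⁵ + 69x⁴ + 34x³ − 33x² − 22x − 4) ÷ lead(D) = −15x⁶ ÷ −3x³ = 5x³. Subtract (5x³)·D = −15x⁶ − 40x⁵ + 20x⁴ + 30x³. Remainder: 15x⁵ + 49x⁴ + 4x³ − 33x² − 22x − 4.
Step 2: lead(15x⁵ + 49x⁴ + 4x³ − 33x² − 22x − 4) ÷ lead(D) = 15x⁵ ÷ −3x³ = −5x². Subtract (−5x²)·D = 15x⁵ + 40x⁴ − 20x³ − 30x². Remainder: 9x⁴ + 24x³ − 3x² − 22x − 4.
Step 3: lead(9x⁴ + 24x³ − 3x² − 22x − 4) ÷ lead(D) = 9x⁴ ÷ −3x³ = −3x. Subtract (−3x)·D = 9x⁴ + 24x³ − 12x² − 18x. Remainder: 9x² − 4x − 4.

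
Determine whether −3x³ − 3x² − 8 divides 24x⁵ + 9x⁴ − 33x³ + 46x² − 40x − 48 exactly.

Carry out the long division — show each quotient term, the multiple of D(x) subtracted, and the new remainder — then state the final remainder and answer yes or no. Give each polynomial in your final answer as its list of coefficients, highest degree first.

R = [0], so D(x) is a factor of P(x). yes

Step 1: lead(24x⁵ + 9x⁴ − 33x³ + 46x² − 40x − 48) ÷ lead(D) = 24x⁵ ÷ −3x³ = −8x². Subtract (−8x²)·D = 24x⁵ + 24x⁴ + 64x². Remainder: −15x⁴ − 33x³ − 18x² − 40x − 48.
Step 2: lead(−15x⁴ − 33x³ − 18x² − 40x − 48) ÷ lead(D) = −15x⁴ ÷ −3x³ = 5x. Subtract (5x)·D = −15x⁴ − 15x³ − 40x. Remainder: −18x³ − 18x² − 48.
Step 3: lead(−18x³ − 18x² − 48) ÷ lead(D) = −18x³ ÷ −3x³ = 6. Subtract (6)·D = −18x³ − 18x² − 48. Remainder: 0.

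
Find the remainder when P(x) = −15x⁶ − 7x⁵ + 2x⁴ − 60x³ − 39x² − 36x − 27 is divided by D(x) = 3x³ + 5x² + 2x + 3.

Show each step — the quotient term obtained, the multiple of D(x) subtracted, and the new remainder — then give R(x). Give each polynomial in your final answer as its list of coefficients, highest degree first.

Step 1: lead(−15x⁶ − 7x⁵ + 2x⁴ − 60x³ − 39x² − 36x − 27) ÷ lead(D) = −15x⁶ ÷ 3x³ = −5x³. Subtract (−5x³)·D = −15x⁶ − 25x⁵ − 10x⁴ − 15x³. Remainder: 18x⁵ + 12x⁴ − 45x³ − 39x² − 36x − 27.
Step 2: lead(18x⁵ + 12x⁴ − 45x³ − 39x² − 36x − 27) ÷ lead(D) = 18x⁵ ÷ 3x³ = 6x². Subtract (6x²)·D = 18x⁵ + 30x⁴ + 12x³ + 18x². Remainder: −18x⁴ − 57x³ − 57x² − 36x − 27.
Step 3: lead(−18x⁴ − 57x³ − 57x² − 36x − 27) ÷ lead(D) = −18x⁴ ÷ 3x³ = −6x. Subtract (−6x)·D = −18x⁴ − 30x³ − 12x² − 18x. Remainder: −27x³ − 45x² − 18x − 27.
Step 4: lead(−27x³ − 45x² − 18x − 27) ÷ lead(D) = −27x³ ÷ 3x³ = −9. Subtract (−9)·D = −27x³ − 45x² − 18x − 27. Remainder: 0.

R = [0]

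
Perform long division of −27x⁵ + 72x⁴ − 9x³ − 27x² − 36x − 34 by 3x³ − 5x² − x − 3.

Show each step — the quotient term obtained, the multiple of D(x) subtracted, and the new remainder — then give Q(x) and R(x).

Step 1: lead(−27x⁵ + 72x⁴ − 9x³ − 27x² − 36x − 34) ÷ lead(D) = −27x⁵ ÷ 3x³ = −9x². Subtract (−9x²)·D = −27x⁵ + 45x⁴ + 9x³ + 27x². Remainder: 27x⁴ − 18x³ − 54x² − 36x − 34.
Step 2: lead(27x⁴ − 18x³ − 54x² − 36x − 34) ÷ lead(D) = 27x⁴ ÷ 3x³ = 9x. Subtract (9x)·D = 27x⁴ − 45x³ − 9x² − 27x. Remainder: 27x³ − 45x² − 9x − 34.
Step 3: lead(27x³ − 45x² − 9x − 34) ÷ lead(D) = 27x³ ÷ 3x³ = 9. Subtract (9)·D = 27x³ − 45x² − 9x − 27. Remainder: −7.

Q(x) = −9x² + 9x + 9; R(x) = −7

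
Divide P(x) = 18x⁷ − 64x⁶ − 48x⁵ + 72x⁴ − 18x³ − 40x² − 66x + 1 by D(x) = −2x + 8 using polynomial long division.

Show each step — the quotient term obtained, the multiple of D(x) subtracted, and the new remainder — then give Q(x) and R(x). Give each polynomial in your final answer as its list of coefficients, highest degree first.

Q = [-9, -4, 8, -4, -7, -8, 1]; R = [-7]

Step 1: lead(18x⁷ − 64x⁶ − 48x⁵ + 72x⁴ − 18x³ − 40x² − 66x + 1) ÷ lead(D) = 18x⁷ ÷ −2x = −9x⁶. Subtract (−9x⁶)·D = 18x⁷ − 72x⁶. Remainder: 8x⁶ − 48x⁵ + 72x⁴ − 18x³ − 40x² − 66x + 1.
Step 2: lead(8x⁶ − 48x⁵ + 72x⁴ − 18x³ − 40x² − 66x + 1) ÷ lead(D) = 8x⁶ ÷ −2x = −4x⁵. Subtract (−4x⁵)·D = 8x⁶ − 32x⁵. Remainder: −16x⁵ + 72x⁴ − 18x³ − 40x² − 66x + 1.
Step 3: lead(−16x⁵ + 72x⁴ − 18x³ − 40x² − 66x + 1) ÷ lead(D) = −16x⁵ ÷ −2x = 8x⁴. Subtract (8x⁴)·D = −16x⁵ + 64x⁴. Remainder: 8x⁴ − 18x³ − 40x² − 66x + 1.
Step 4: lead(8x⁴ − 18x³ − 40x² − 66x + 1) ÷ lead(D) = 8x⁴ ÷ −2x = −4x³. Subtract (−4x³)·D = 8x⁴ − 32x³. Remainder: 14x³ − 40x² − 66x + 1.
Step 5: lead(14x³ − 40x² − 66x + 1) ÷ lead(D) = 14x³ ÷ −2x = −7x². Subtract (−7x²)·D = 14x³ − 56x². Remainder: 16x² − 66x + 1.
Step 6: lead(16x² − 66x + 1) ÷ lead(D) = 16x² ÷ −2x = −8x. Subtract (−8x)·D = 16x² − 64x. Remainder: −2x + 1.
Step 7: lead(−2x + 1) ÷ lead(D) = −2x ÷ −2x = 1. Subtract (1)·D = −2x + 8. Remainder: −7.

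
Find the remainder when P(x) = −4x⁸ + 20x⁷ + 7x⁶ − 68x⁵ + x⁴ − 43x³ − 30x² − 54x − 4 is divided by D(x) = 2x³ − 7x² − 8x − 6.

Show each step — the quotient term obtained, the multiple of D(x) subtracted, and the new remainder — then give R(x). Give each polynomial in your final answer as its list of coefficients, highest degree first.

R = [-4]

Step 1: lead(−4x⁸ + 20x⁷ + 7x⁶ − 68x⁵ + x⁴ − 43x³ − 30x² − 54x − 4) ÷ lead(D) = −4x⁸ ÷ 2x³ = −2x⁵. Subtract (−2x⁵)·D = −4x⁸ + 14x⁷ + 16x⁶ + 12x⁵. Remainder: 6x⁷ − 9x⁶ − 80x⁵ + x⁴ − 43x³ − 30x² − 54x − 4.
Step 2: lead(6x⁷ − 9x⁶ − 80x⁵ + x⁴ − 43x³ − 30x² − 54x − 4) ÷ lead(D) = 6x⁷ ÷ 2x³ = 3x⁴. Subtract (3x⁴)·D = 6x⁷ − 21x⁶ − 24x⁵ − 18x⁴. Remainder: 12x⁶ − 56x⁵ + 19x⁴ − 43x³ − 30x² − 54x − 4.
Step 3: lead(12x⁶ − 56x⁵ + 19x⁴ − 43x³ − 30x² − 54x − 4) ÷ lead(D) = 12x⁶ ÷ 2x³ = 6x³. Subtract (6x³)·D = 12x⁶ − 42x⁵ − 48x⁴ − 36x³. Remainder: −14x⁵ + 67x⁴ − 7x³ − 30x² − 54x − 4.
Step 4: lead(−14x⁵ + 67x⁴ − 7x³ − 30x² − 54x − 4) ÷ lead(D) = −14x⁵ ÷ 2x³ = −7x². Subtract (−7x²)·D = −14x⁵ + 49x⁴ + 56x³ + 42x². Remainder: 18x⁴ − 63x³ − 72x² − 54x − 4.
Step 5: lead(18x⁴ − 63x³ − 72x² − 54x − 4) ÷ lead(D) = 18x⁴ ÷ 2x³ = 9x. Subtract (9x)·D = 18x⁴ − 63x³ − 72x² − 54x. Remainder: −4.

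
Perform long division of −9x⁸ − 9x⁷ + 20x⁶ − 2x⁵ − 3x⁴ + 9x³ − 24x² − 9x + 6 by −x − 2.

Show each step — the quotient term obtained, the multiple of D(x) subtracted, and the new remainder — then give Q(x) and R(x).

Q(x) = 9x⁷ − 9x⁶ − 2x⁵ + 6x⁴ − 9x³ + 9x² + 6x − 3; R(x) = 0

Step 1: lead(−9x⁸ − 9x⁷ + 20x⁶ − 2x⁵ − 3x⁴ + 9x³ − 24x² − 9x + 6) ÷ lead(D) = −9x⁸ ÷ −x = 9x⁷. Subtract (9x⁷)·D = −9x⁸ − 18x⁷. Remainder: 9x⁷ + 20x⁶ − 2x⁵ − 3x⁴ + 9x³ − 24x² − 9x + 6.
Step 2: lead(9x⁷ + 20x⁶ − 2x⁵ − 3x⁴ + 9x³ − 24x² − 9x + 6) ÷ lead(D) = 9x⁷ ÷ −x = −9x⁶. Subtract (−9x⁶)·D = 9x⁷ + 18x⁶. Remainder: 2x⁶ − 2x⁵ − 3x⁴ + 9x³ − 24x² − 9x + 6.
Step 3: lead(2x⁶ − 2x⁵ − 3x⁴ + 9x³ − 24x² − 9x + 6) ÷ lead(D) = 2x⁶ ÷ −x = −2x⁵. Subtract (−2x⁵)·D = 2x⁶ + 4x⁵. Remainder: −6x⁵ − 3x⁴ + 9x³ − 24x² − 9x + 6.
Step 4: lead(−6x⁵ − 3x⁴ + 9x³ − 24x² − 9x + 6) ÷ lead(D) = −6x⁵ ÷ −x = 6x⁴. Subtract (6x⁴)·D = −6x⁵ − 12x⁴. Remainder: 9x⁴ + 9x³ − 24x² − 9x + 6.
Step 5: lead(9x⁴ + 9x³ − 24x² − 9x + 6) ÷ lead(D) = 9x⁴ ÷ −x = −9x³. Subtract (−9x³)·D = 9x⁴ + 18x³. Remainder: −9x³ − 24x² − 9x + 6.
Step 6: lead(−9x³ − 24x² − 9x + 6) ÷ lead(D) = −9x³ ÷ −x = 9x². Subtract (9x²)·D = −9x³ − 18x². Remainder: −6x² − 9x + 6.
Step 7: lead(−6x² − 9x + 6) ÷ lead(D) = −6x² ÷ −x = 6x. Subtract (6x)·D = −6x² − 12x. Remainder: 3x + 6.
Step 8: lead(3x + 6) ÷ lead(D) = 3x ÷ −x = −3. Subtract (−3)·D = 3x + 6. Remainder: 0.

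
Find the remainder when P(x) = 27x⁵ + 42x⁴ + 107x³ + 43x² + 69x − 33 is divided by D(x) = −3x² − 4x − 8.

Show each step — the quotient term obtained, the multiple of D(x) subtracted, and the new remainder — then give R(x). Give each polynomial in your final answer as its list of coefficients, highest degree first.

R = [9, -9]

Step 1: lead(27x⁵ + 42x⁴ + 107x³ + 43x² + 69x − 33) ÷ lead(D) = 27x⁵ ÷ −3x² = −9x³. Subtract (−9x³)·D = 27x⁵ + 36x⁴ + 72x³. Remainder: 6x⁴ + 35x³ + 43x² + 69x − 33.
Step 2: lead(6x⁴ + 35x³ + 43x² + 69x − 33) ÷ lead(D) = 6x⁴ ÷ −3x² = −2x². Subtract (−2x²)·D = 6x⁴ + 8x³ + 16x². Remainder: 27x³ + 27x² + 69x − 33.
Step 3: lead(27x³ + 27x² + 69x − 33) ÷ lead(D) = 27x³ ÷ −3x² = −9x. Subtract (−9x)·D = 27x³ + 36x² + 72x. Remainder: −9x² − 3x − 33.
Step 4: lead(−9x² − 3x − 33) ÷ lead(D) = −9x² ÷ −3x² = 3. Subtract (3)·D = −9x² − 12x − 24. Remainder: 9x − 9.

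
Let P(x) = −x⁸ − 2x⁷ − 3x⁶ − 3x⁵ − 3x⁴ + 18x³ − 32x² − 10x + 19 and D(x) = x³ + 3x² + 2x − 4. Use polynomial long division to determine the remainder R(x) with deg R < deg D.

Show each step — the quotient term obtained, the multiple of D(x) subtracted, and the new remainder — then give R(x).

Step 1: lead(−x⁸ − 2x⁷ − 3x⁶ − 3x⁵ − 3x⁴ + 18x³ − 32x² − 10x + 19) ÷ lead(D) = −x⁸ ÷ x³ = −x⁵. Subtract (−x⁵)·D = −x⁸ − 3x⁷ − 2x⁶ + 4x⁵. Remainder: x⁷ − x⁶ − 7x⁵ − 3x⁴ + 18x³ − 32x² − 10x + 19.
Step 2: lead(x⁷ − x⁶ − 7x⁵ − 3x⁴ + 18x³ − 32x² − 10x + 19) ÷ lead(D) = x⁷ ÷ x³ = x⁴. Subtract (x⁴)·D = x⁷ + 3x⁶ + 2x⁵ − 4x⁴. Remainder: −4x⁶ − 9x⁵ + x⁴ + 18x³ − 32x² − 10x + 19.
Step 3: lead(−4x⁶ − 9x⁵ + x⁴ + 18x³ − 32x² − 10x + 19) ÷ lead(D) = −4x⁶ ÷ x³ = −4x³. Subtract (−4x³)·D = −4x⁶ − 12x⁵ − 8x⁴ + 16x³. Remainder: 3x⁵ + 9x⁴ + 2x³ − 32x² − 10x + 19.
Step 4: lead(3x⁵ + 9x⁴ + 2x³ − 32x² − 10x + 19) ÷ lead(D) = 3x⁵ ÷ x³ = 3x². Subtract (3x²)·D = 3x⁵ + 9x⁴ + 6x³ − 12x². Remainder: −4x³ − 20x² − 10x + 19.
Step 5: lead(−4x³ − 20x² − 10x + 19) ÷ lead(D) = −4x³ ÷ x³ = −4. Subtract (−4)·D = −4x³ − 12x² − 8x + 16. Remainder: −8x² − 2x + 3.

R(x) = −8x² − 2x + 3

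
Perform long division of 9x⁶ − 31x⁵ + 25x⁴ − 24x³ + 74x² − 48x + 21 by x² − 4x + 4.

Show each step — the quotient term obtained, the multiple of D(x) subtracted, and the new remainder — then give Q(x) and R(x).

Q(x) = 9x⁴ + 5x³ + 9x² − 8x + 6; R(x) = 8x − 3

Step 1: lead(9x⁶ − 31x⁵ + 25x⁴ − 24x³ + 74x² − 48x + 21) ÷ lead(D) = 9x⁶ ÷ x² = 9x⁴. Subtract (9x⁴)·D = 9x⁶ − 36x⁵ + 36x⁴. Remainder: 5x⁵ − 11x⁴ − 24x³ + 74x² − 48x + 21.
Step 2: lead(5x⁵ − 11x⁴ − 24x³ + 74x² − 48x + 21) ÷ lead(D) = 5x⁵ ÷ x² = 5x³. Subtract (5x³)·D = 5x⁵ − 20x⁴ + 20x³. Remainder: 9x⁴ − 44x³ + 74x² − 48x + 21.
Step 3: lead(9x⁴ − 44x³ + 74x² − 48x + 21) ÷ lead(D) = 9x⁴ ÷ x² = 9x². Subtract (9x²)·D = 9x⁴ − 36x³ + 36x². Remainder: −8x³ + 38x² − 48x + 21.
Step 4: lead(−8x³ + 38x² − 48x + 21) ÷ lead(D) = −8x³ ÷ x² = −8x. Subtract (−8x)·D = −8x³ + 32x² − 32x. Remainder: 6x² − 16x + 21.
Step 5: lead(6x² − 16x + 21) ÷ lead(D) = 6x² ÷ x² = 6. Subtract (6)·D = 6x² − 24x + 24. Remainder: 8x − 3.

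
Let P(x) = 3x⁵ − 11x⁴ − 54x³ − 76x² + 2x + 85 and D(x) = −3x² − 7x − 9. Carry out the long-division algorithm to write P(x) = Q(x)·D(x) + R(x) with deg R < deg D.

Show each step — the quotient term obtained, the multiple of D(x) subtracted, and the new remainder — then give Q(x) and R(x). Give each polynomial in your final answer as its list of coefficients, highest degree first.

Q = [-1, 6, 7, -9]; R = [2, 4]

Step 1: lead(3x⁵ − 11x⁴ − 54x³ − 76x² + 2x + 85) ÷ lead(D) = 3x⁵ ÷ −3x² = −x³. Subtract (−x³)·D = 3x⁵ + 7x⁴ + 9x³. Remainder: −18x⁴ − 63x³ − 76x² + 2x + 85.
Step 2: lead(−18x⁴ − 63x³ − 76x² + 2x + 85) ÷ lead(D) = −18x⁴ ÷ −3x² = 6x². Subtract (6x²)·D = −18x⁴ − 42x³ − 54x². Remainder: −21x³ − 22x² + 2x + 85.
Step 3: lead(−21x³ − 22x² + 2x + 85) ÷ lead(D) = −21x³ ÷ −3x² = 7x. Subtract (7x)·D = −21x³ − 49x² − 63x. Remainder: 27x² + 65x + 85.
Step 4: lead(27x² + 65x + 85) ÷ lead(D) = 27x² ÷ −3x² = −9. Subtract (−9)·D = 27x² + 63x + 81. Remainder: 2x + 4.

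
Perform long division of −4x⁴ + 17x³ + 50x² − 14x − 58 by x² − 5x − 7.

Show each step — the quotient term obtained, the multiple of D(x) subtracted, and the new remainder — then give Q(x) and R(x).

Q(x) = −4x² − 3x + 7; R(x) = −9

Step 1: lead(−4x⁴ + 17x³ + 50x² − 14x − 58) ÷ lead(D) = −4x⁴ ÷ x² = −4x². Subtract (−4x²)·D = −4x⁴ + 20x³ + 28x². Remainder: −3x³ + 22x² − 14x − 58.
Step 2: lead(−3x³ + 22x² − 14x − 58) ÷ lead(D) = −3x³ ÷ x² = −3x. Subtract (−3x)·D = −3x³ + 15x² + 21x. Remainder: 7x² − 35x − 58.
Step 3: lead(7x² − 35x − 58) ÷ lead(D) = 7x² ÷ x² = 7. Subtract (7)·D = 7x² − 35x − 49. Remainder: −9.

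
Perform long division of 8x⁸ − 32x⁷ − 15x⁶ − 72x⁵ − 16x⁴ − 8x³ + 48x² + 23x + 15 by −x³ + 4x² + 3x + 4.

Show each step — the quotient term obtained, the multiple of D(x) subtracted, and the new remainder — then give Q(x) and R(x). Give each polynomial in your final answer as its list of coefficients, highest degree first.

Step 1: lead(8x⁸ − 32x⁷ − 15x⁶ − 72x⁵ − 16x⁴ − 8x³ + 48x² + 23x + 15) ÷ lead(D) = 8x⁸ ÷ −x³ = −8x⁵. Subtract (−8x⁵)·D = 8x⁸ − 32x⁷ − 24x⁶ − 32x⁵. Remainder: 9x⁶ − 40x⁵ − 16x⁴ − 8x³ + 48x² + 23x + 15.
Step 2: lead(9x⁶ − 40x⁵ − 16x⁴ − 8x³ + 48x² + 23x + 15) ÷ lead(D) = 9x⁶ ÷ −x³ = −9x³. Subtract (−9x³)·D = 9x⁶ − 36x⁵ − 27x⁴ − 36x³. Remainder: −4x⁵ + 11x⁴ + 28x³ + 48x² + 23x + 15.
Step 3: lead(−4x⁵ + 11x⁴ + 28x³ + 48x² + 23x + 15) ÷ lead(D) = −4x⁵ ÷ −x³ = 4x². Subtract (4x²)·D = −4x⁵ + 16x⁴ + 12x³ + 16x². Remainder: −5x⁴ + 16x³ + 32x² + 23x + 15.
Step 4: lead(−5x⁴ + 16x³ + 32x² + 23x + 15) ÷ lead(D) = −5x⁴ ÷ −x³ = 5x. Subtract (5x)·D = −5x⁴ + 20x³ + 15x² + 20x. Remainder: −4x³ + 17x² + 3x + 15.
Step 5: lead(−4x³ + 17x² + 3x + 15) ÷ lead(D) = −4x³ ÷ −x³ = 4. Subtract (4)·D = −4x³ + 16x² + 12x + 16. Remainder: x² − 9x − 1.

Q = [-8, 0, -9, 4, 5, 4]; R = [1, -9, -1]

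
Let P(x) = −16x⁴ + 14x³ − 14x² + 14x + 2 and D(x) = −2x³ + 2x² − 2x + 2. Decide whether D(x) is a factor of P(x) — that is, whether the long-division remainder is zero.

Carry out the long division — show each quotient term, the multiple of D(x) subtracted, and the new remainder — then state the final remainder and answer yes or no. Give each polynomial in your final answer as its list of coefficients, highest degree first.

R = [0], so D(x) is a factor of P(x). yes

Step 1: lead(−16x⁴ + 14x³ − 14x² + 14x + 2) ÷ lead(D) = −16x⁴ ÷ −2x³ = 8x. Subtract (8x)·D = −16x⁴ + 16x³ − 16x² + 16x. Remainder: −2x³ + 2x² − 2x + 2.
Step 2: lead(−2x³ + 2x² − 2x + 2) ÷ lead(D) = −2x³ ÷ −2x³ = 1. Subtract (1)·D = −2x³ + 2x² − 2x + 2. Remainder: 0.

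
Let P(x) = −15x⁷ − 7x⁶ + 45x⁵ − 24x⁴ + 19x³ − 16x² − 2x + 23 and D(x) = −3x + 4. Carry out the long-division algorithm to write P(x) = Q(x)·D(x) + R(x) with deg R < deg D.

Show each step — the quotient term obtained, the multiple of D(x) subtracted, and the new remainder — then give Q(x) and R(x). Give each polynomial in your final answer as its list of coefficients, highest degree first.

Step 1: lead(−15x⁷ − 7x⁶ + 45x⁵ − 24x⁴ + 19x³ − 16x² − 2x + 23) ÷ lead(D) = −15x⁷ ÷ −3x = 5x⁶. Subtract (5x⁶)·D = −15x⁷ + 20x⁶. Remainder: −27x⁶ + 45x⁵ − 24x⁴ + 19x³ − 16x² − 2x + 23.
Step 2: lead(−27x⁶ + 45x⁵ − 24x⁴ + 19x³ − 16x² − 2x + 23) ÷ lead(D) = −27x⁶ ÷ −3x = 9x⁵. Subtract (9x⁵)·D = −27x⁶ + 36x⁵. Remainder: 9x⁵ − 24x⁴ + 19x³ − 16x² − 2x + 23.
Step 3: lead(9x⁵ − 24x⁴ + 19x³ − 16x² − 2x + 23) ÷ lead(D) = 9x⁵ ÷ −3x = −3x⁴. Subtract (−3x⁴)·D = 9x⁵ − 12x⁴. Remainder: −12x⁴ + 19x³ − 16x² − 2x + 23.
Step 4: lead(−12x⁴ + 19x³ − 16x² − 2x + 23) ÷ lead(D) = −12x⁴ ÷ −3x = 4x³. Subtract (4x³)·D = −12x⁴ + 16x³. Remainder: 3x³ − 16x² − 2x + 23.
Step 5: lead(3x³ − 16x² − 2x + 23) ÷ lead(D) = 3x³ ÷ −3x = −x². Subtract (−x²)·D = 3x³ − 4x². Remainder: −12x² − 2x + 23.
Step 6: lead(−12x² − 2x + 23) ÷ lead(D) = −12x² ÷ −3x = 4x. Subtract (4x)·D = −12x² + 16x. Remainder: −18x + 23.
Step 7: lead(−18x + 23) ÷ lead(D) = −18x ÷ −3x = 6. Subtract (6)·D = −18x + 24. Remainder: −1.

Q = [5, 9, -3, 4, -1, 4, 6]; R = [-1]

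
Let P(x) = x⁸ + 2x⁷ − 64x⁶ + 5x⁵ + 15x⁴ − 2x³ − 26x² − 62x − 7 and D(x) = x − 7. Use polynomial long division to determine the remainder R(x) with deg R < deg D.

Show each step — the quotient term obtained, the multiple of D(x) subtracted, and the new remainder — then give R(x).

R(x) = 0

Step 1: lead(x⁸ + 2x⁷ − 64x⁶ + 5x⁵ + 15x⁴ − 2x³ − 26x² − 62x − 7) ÷ lead(D) = x⁸ ÷ x = x⁷. Subtract (x⁷)·D = x⁸ − 7x⁷. Remainder: 9x⁷ − 64x⁶ + 5x⁵ + 15x⁴ − 2x³ − 26x² − 62x − 7.
Step 2: lead(9x⁷ − 64x⁶ + 5x⁵ + 15x⁴ − 2x³ − 26x² − 62x − 7) ÷ lead(D) = 9x⁷ ÷ x = 9x⁶. Subtract (9x⁶)·D = 9x⁷ − 63x⁶. Remainder: −x⁶ + 5x⁵ + 15x⁴ − 2x³ − 26x² − 62x − 7.
Step 3: lead(−x⁶ + 5x⁵ + 15x⁴ − 2x³ − 26x² − 62x − 7) ÷ lead(D) = −x⁶ ÷ x = −x⁵. Subtract (−x⁵)·D = −x⁶ + 7x⁵. Remainder: −2x⁵ + 15x⁴ − 2x³ − 26x² − 62x − 7.
Step 4: lead(−2x⁵ + 15x⁴ − 2x³ − 26x² − 62x − 7) ÷ lead(D) = −2x⁵ ÷ x = −2x⁴. Subtract (−2x⁴)·D = −2x⁵ + 14x⁴. Remainder: x⁴ − 2x³ − 26x² − 62x − 7.
Step 5: lead(x⁴ − 2x³ − 26x² − 62x − 7) ÷ lead(D) = x⁴ ÷ x = x³. Subtract (x³)·D = x⁴ − 7x³. Remainder: 5x³ − 26x² − 62x − 7.
Step 6: lead(5x³ − 26x² − 62x − 7) ÷ lead(D) = 5x³ ÷ x = 5x². Subtract (5x²)·D = 5x³ − 35x². Remainder: 9x² − 62x − 7.
Step 7: lead(9x² − 62x − 7) ÷ lead(D) = 9x² ÷ x = 9x. Subtract (9x)·D = 9x² − 63x. Remainder: x − 7.
Step 8: lead(x − 7) ÷ lead(D) = x ÷ x = 1. Subtract (1)·D = x − 7. Remainder: 0.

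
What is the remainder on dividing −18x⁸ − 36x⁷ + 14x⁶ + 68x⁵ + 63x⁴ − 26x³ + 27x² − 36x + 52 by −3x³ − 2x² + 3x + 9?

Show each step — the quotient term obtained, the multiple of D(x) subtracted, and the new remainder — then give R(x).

R(x) = −9x − 2

Step 1: lead(−18x⁸ − 36x⁷ + 14x⁶ + 68x⁵ + 63x⁴ − 26x³ + 27x² − 36x + 52) ÷ lead(D) = −18x⁸ ÷ −3x³ = 6x⁵. Subtract (6x⁵)·D = −18x⁸ − 12x⁷ + 18x⁶ + 54x⁵. Remainder: −24x⁷ − 4x⁶ + 14x⁵ + 63x⁴ − 26x³ + 27x² − 36x + 52.
Step 2: lead(−24x⁷ − 4x⁶ + 14x⁵ + 63x⁴ − 26x³ + 27x² − 36x + 52) ÷ lead(D) = −24x⁷ ÷ −3x³ = 8x⁴. Subtract (8x⁴)·D = −24x⁷ − 16x⁶ + 24x⁵ + 72x⁴. Remainder: 12x⁶ − 10x⁵ − 9x⁴ − 26x³ + 27x² − 36x + 52.
Step 3: lead(12x⁶ − 10x⁵ − 9x⁴ − 26x³ + 27x² − 36x + 52) ÷ lead(D) = 12x⁶ ÷ −3x³ = −4x³. Subtract (−4x³)·D = 12x⁶ + 8x⁵ − 12x⁴ − 36x³. Remainder: −18x⁵ + 3x⁴ + 10x³ + 27x² − 36x + 52.
Step 4: lead(−18x⁵ + 3x⁴ + 10x³ + 27x² − 36x + 52) ÷ lead(D) = −18x⁵ ÷ −3x³ = 6x². Subtract (6x²)·D = −18x⁵ − 12x⁴ + 18x³ + 54x². Remainder: 15x⁴ − 8x³ − 27x² − 36x + 52.
Step 5: lead(15x⁴ − 8x³ − 27x² − 36x + 52) ÷ lead(D) = 15x⁴ ÷ −3x³ = −5x. Subtract (−5x)·D = 15x⁴ + 10x³ − 15x² − 45x. Remainder: −18x³ − 12x² + 9x + 52.
Step 6: lead(−18x³ − 12x² + 9x + 52) ÷ lead(D) = −18x³ ÷ −3x³ = 6. Subtract (6)·D = −18x³ − 12x² + 18x + 54. Remainder: −9x − 2.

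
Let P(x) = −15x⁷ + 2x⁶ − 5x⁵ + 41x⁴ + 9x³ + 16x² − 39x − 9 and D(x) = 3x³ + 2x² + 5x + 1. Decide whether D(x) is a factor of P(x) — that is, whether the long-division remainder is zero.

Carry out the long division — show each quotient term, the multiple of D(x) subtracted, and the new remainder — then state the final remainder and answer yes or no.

Step 1: lead(−15x⁷ + 2x⁶ − 5x⁵ + 41x⁴ + 9x³ + 16x² − 39x − 9) ÷ lead(D) = −15x⁷ ÷ 3x³ = −5x⁴. Subtract (−5x⁴)·D = −15x⁷ − 10x⁶ − 25x⁵ − 5x⁴. Remainder: 12x⁶ + 20x⁵ + 46x⁴ + 9x³ + 16x² − 39x − 9.
Step 2: lead(12x⁶ + 20x⁵ + 46x⁴ + 9x³ + 16x² − 39x − 9) ÷ lead(D) = 12x⁶ ÷ 3x³ = 4x³. Subtract (4x³)·D = 12x⁶ + 8x⁵ + 20x⁴ + 4x³. Remainder: 12x⁵ + 26x⁴ + 5x³ + 16x² − 39x − 9.
Step 3: lead(12x⁵ + 26x⁴ + 5x³ + 16x² − 39x − 9) ÷ lead(D) = 12x⁵ ÷ 3x³ = 4x². Subtract (4x²)·D = 12x⁵ + 8x⁴ + 20x³ + 4x². Remainder: 18x⁴ − 15x³ + 12x² − 39x − 9.
Step 4: lead(18x⁴ − 15x³ + 12x² − 39x − 9) ÷ lead(D) = 18x⁴ ÷ 3x³ = 6x. Subtract (6x)·D = 18x⁴ + 12x³ + 30x² + 6x. Remainder: −27x³ − 18x² − 45x − 9.
Step 5: lead(−27x³ − 18x² − 45x − 9) ÷ lead(D) = −27x³ ÷ 3x³ = −9. Subtract (−9)·D = −27x³ − 18x² − 45x − 9. Remainder: 0.

R(x) = 0, so D(x) is a factor of P(x). yes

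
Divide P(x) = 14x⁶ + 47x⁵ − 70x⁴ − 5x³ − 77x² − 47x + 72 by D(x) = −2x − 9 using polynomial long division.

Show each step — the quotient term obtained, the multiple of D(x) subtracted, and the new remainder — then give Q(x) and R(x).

Q(x) = −7x⁵ + 8x⁴ − x³ + 7x² + 7x − 8; R(x) = 0

Step 1: lead(14x⁶ + 47x⁵ − 70x⁴ − 5x³ − 77x² − 47x + 72) ÷ lead(D) = 14x⁶ ÷ −2x = −7x⁵. Subtract (−7x⁵)·D = 14x⁶ + 63x⁵. Remainder: −16x⁵ − 70x⁴ − 5x³ − 77x² − 47x + 72.
Step 2: lead(−16x⁵ − 70x⁴ − 5x³ − 77x² − 47x + 72) ÷ lead(D) = −16x⁵ ÷ −2x = 8x⁴. Subtract (8x⁴)·D = −16x⁵ − 72x⁴. Remainder: 2x⁴ − 5x³ − 77x² − 47x + 72.
Step 3: lead(2x⁴ − 5x³ − 77x² − 47x + 72) ÷ lead(D) = 2x⁴ ÷ −2x = −x³. Subtract (−x³)·D = 2x⁴ + 9x³. Remainder: −14x³ − 77x² − 47x + 72.
Step 4: lead(−14x³ − 77x² − 47x + 72) ÷ lead(D) = −14x³ ÷ −2x = 7x². Subtract (7x²)·D = −14x³ − 63x². Remainder: −14x² − 47x + 72.
Step 5: lead(−14x² − 47x + 72) ÷ lead(D) = −14x² ÷ −2x = 7x. Subtract (7x)·D = −14x² − 63x. Remainder: 16x + 72.
Step 6: lead(16x + 72) ÷ lead(D) = 16x ÷ −2x = −8. Subtract (−8)·D = 16x + 72. Remainder: 0.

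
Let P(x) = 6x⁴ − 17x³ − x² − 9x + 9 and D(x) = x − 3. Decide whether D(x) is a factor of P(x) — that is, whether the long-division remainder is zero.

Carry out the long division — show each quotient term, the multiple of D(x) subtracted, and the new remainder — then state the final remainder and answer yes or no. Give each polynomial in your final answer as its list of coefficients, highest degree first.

Step 1: lead(6x⁴ − 17x³ − x² − 9x + 9) ÷ lead(D) = 6x⁴ ÷ x = 6x³. Subtract (6x³)·D = 6x⁴ − 18x³. Remainder: x³ − x² − 9x + 9.
Step 2: lead(x³ − x² − 9x + 9) ÷ lead(D) = x³ ÷ x = x². Subtract (x²)·D = x³ − 3x². Remainder: 2x² − 9x + 9.
Step 3: lead(2x² − 9x + 9) ÷ lead(D) = 2x² ÷ x = 2x. Subtract (2x)·D = 2x² − 6x. Remainder: −3x + 9.
Step 4: lead(−3x + 9) ÷ lead(D) = −3x ÷ x = −3. Subtract (−3)·D = −3x + 9. Remainder: 0.

R = [0], so D(x) is a factor of P(x). yes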